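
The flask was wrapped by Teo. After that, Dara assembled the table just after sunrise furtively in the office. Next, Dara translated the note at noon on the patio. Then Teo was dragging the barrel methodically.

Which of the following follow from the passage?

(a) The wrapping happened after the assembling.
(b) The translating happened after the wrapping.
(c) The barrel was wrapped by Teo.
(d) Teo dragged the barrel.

(b), (d)

(a) Not entailed — the narrative places the wrapping before the assembling, not after.
(b) Entailed — the narrative places the wrapping before the translating.
(c) Not entailed — Teo wrapped the flask, not the barrel; the barrel belongs to the dragging event.
(d) Entailed — 'drag' is an activity; 'was dragging' entails that some dragging happened, so 'dragged' holds.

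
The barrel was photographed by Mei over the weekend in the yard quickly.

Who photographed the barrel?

Mei

'Mei' marks the agent of the photographing event.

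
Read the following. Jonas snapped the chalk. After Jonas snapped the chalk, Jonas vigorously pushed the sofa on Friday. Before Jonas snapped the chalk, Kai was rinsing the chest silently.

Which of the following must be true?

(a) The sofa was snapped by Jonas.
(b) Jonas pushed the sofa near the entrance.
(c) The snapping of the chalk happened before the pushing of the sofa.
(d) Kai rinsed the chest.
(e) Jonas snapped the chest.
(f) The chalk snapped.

(a) Not entailed — Jonas snapped the chalk, not the sofa; the sofa belongs to the pushing event.
(b) Not entailed — 'near the entrance' adds information not in the original event.
(c) Entailed — the narrative places the snapping before the pushing.
(d) Entailed — 'rinse' is an activity; 'was rinsing' entails that some rinsing happened, so 'rinsed' holds.
(e) Not entailed — Jonas snapped the chalk, not the chest; the chest belongs to the rinsing event.
(f) Entailed — 'Jonas snapped the chalk' is causative; it entails the inchoative 'the chalk snapped'.

(c), (d), (f)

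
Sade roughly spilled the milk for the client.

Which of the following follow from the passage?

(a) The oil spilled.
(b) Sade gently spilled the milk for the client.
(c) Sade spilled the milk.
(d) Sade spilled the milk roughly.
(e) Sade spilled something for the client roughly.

(a) Not entailed — the milk is what spilled, not the oil.
(b) Not entailed — 'gently' adds a manner not in (and inconsistent with) the original.
(c) Entailed — this follows by dropping conjuncts from the spilling event's description.
(d) Entailed — the original entails any weakening of itself; this just drops 'for the client'.
(e) Entailed — every conjunct here is already in the original spilling event.

(c), (d), (e)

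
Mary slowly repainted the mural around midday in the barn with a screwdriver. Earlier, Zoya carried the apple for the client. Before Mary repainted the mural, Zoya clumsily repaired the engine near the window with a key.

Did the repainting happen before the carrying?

no

The narrative orders the carrying before the repainting.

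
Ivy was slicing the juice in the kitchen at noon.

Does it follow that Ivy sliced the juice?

no

'was slicing' is progressive; for an accomplishment like 'slice the juice', it doesn't entail completion.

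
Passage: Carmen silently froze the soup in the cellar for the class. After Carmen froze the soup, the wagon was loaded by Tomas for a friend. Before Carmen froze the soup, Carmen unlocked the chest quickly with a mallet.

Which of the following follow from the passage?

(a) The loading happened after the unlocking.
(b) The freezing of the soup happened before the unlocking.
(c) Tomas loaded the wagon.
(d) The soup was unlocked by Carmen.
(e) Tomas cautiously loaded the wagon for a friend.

(a) Entailed — the narrative places the unlocking before the loading.
(b) Not entailed — the narrative places the unlocking before the freezing, not after.
(c) Entailed — every conjunct here is already in the original loading event.
(d) Not entailed — Carmen unlocked the chest, not the soup; the soup belongs to the freezing event.
(e) Not entailed — 'cautiously' adds information not in the original event.

(a), (c)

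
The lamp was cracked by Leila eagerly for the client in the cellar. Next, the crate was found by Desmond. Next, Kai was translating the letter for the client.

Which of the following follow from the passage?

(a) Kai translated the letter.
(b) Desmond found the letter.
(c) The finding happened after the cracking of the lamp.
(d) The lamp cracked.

(a) Not entailed — 'was translating' is progressive on an accomplishment; it does not entail the completed 'translated'.
(b) Not entailed — Desmond found the crate, not the letter; the letter belongs to the translating event.
(c) Entailed — the narrative places the cracking before the finding.
(d) Entailed — 'Leila cracked the lamp' is causative; it entails the inchoative 'the lamp cracked'.

(c), (d)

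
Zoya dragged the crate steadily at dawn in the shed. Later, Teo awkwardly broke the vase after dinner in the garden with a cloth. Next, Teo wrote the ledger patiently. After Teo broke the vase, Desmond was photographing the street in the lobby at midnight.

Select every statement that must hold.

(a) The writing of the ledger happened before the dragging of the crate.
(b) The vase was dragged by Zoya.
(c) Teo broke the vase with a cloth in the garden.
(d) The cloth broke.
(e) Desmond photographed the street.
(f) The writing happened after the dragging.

(a) Not entailed — the narrative places the dragging before the writing, not after.
(b) Not entailed — Zoya dragged the crate, not the vase; the vase belongs to the breaking event.
(c) Entailed — this follows by dropping conjuncts from the breaking event's description.
(d) Not entailed — the vase is what broke, not the cloth.
(e) Not entailed — 'was photographing' is progressive on an accomplishment; it does not entail the completed 'photographed'.
(f) Entailed — the narrative places the dragging before the writing.

(c), (f)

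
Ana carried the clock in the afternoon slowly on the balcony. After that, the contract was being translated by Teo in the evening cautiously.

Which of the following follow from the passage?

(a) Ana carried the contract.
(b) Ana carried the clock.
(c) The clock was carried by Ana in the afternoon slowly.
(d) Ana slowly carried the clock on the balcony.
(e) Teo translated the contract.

(a) Not entailed — Ana carried the clock, not the contract; the contract belongs to the translating event.
(b) Entailed — the original entails any weakening of itself; this just drops 'in the afternoon', 'on the balcony', 'slowly'.
(c) Entailed — the original entails any weakening of itself; this just drops 'on the balcony'.
(d) Entailed — every conjunct here is already in the original carrying event.
(e) Not entailed — 'was translating' is progressive on an accomplishment; it does not entail the completed 'translated'.

(b), (c), (d)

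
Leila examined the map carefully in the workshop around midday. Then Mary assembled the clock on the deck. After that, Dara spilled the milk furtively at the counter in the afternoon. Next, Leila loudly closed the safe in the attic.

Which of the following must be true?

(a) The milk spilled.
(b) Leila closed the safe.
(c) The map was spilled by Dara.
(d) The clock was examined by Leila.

(a), (b)

(a) Entailed — 'Dara spilled the milk' is causative; it entails the inchoative 'the milk spilled'.
(b) Entailed — dropping 'loudly', 'in the attic' leaves a sub-description the original still satisfies.
(c) Not entailed — Dara spilled the milk, not the map; the map belongs to the examining event.
(d) Not entailed — Leila examined the map, not the clock; the clock belongs to the assembling event.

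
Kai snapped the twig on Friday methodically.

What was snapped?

the twig

'the twig' marks the patient of the snapping event.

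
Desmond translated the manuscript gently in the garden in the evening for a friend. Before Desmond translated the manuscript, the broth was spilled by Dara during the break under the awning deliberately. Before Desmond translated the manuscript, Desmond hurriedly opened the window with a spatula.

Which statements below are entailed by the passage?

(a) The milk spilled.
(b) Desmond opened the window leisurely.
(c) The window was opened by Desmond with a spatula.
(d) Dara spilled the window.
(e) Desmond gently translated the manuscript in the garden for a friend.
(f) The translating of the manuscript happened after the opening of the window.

(a) Not entailed — the broth is what spilled, not the milk.
(b) Not entailed — 'leisurely' adds a manner not in (and inconsistent with) the original.
(c) Entailed — this follows by dropping conjuncts from the opening event's description.
(d) Not entailed — Dara spilled the broth, not the window; the window belongs to the opening event.
(e) Entailed — dropping 'in the evening' leaves a sub-description the original still satisfies.
(f) Entailed — the narrative places the opening before the translating.

(c), (e), (f)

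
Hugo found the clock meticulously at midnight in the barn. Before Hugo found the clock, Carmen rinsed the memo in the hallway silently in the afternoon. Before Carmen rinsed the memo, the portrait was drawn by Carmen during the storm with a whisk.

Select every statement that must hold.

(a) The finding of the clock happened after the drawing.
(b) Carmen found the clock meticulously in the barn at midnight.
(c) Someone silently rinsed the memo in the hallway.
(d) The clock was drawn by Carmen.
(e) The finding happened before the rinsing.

(a), (c)

(a) Entailed — the narrative places the drawing before the finding.
(b) Not entailed — the passage has Hugo finding the clock, not Carmen.
(c) Entailed — dropping 'in the afternoon' and generalizing the agent leaves a sub-description the original still satisfies.
(d) Not entailed — Carmen drew the portrait, not the clock; the clock belongs to the finding event.
(e) Not entailed — the narrative places the rinsing before the finding, not after.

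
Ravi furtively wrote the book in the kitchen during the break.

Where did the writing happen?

'in the kitchen' marks the location of the writing event.

in the kitchen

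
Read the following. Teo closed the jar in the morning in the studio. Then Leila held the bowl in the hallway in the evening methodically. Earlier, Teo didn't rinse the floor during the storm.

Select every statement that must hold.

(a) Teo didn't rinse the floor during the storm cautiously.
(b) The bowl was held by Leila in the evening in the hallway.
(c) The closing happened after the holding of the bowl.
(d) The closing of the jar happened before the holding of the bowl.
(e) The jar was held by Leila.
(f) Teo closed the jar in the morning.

(a) Entailed — under negation, adding a further restriction is entailed: if no such rinsing event occurred, none occurred cautiously either.
(b) Entailed — this follows by dropping conjuncts from the holding event's description.
(c) Not entailed — the narrative places the closing before the holding, not after.
(d) Entailed — the narrative places the closing before the holding.
(e) Not entailed — Leila held the bowl, not the jar; the jar belongs to the closing event.
(f) Entailed — this follows by dropping conjuncts from the closing event's description.

(a), (b), (d), (f)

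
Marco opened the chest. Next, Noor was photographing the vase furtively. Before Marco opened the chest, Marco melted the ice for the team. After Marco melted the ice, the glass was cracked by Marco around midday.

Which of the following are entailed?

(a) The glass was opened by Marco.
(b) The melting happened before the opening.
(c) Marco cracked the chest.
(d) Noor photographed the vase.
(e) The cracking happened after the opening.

(b)

(a) Not entailed — Marco opened the chest, not the glass; the glass belongs to the cracking event.
(b) Entailed — the narrative places the melting before the opening.
(c) Not entailed — Marco cracked the glass, not the chest; the chest belongs to the opening event.
(d) Not entailed — 'was photographing' is progressive on an accomplishment; it does not entail the completed 'photographed'.
(e) Not entailed — the narrative doesn't order the opening relative to the cracking.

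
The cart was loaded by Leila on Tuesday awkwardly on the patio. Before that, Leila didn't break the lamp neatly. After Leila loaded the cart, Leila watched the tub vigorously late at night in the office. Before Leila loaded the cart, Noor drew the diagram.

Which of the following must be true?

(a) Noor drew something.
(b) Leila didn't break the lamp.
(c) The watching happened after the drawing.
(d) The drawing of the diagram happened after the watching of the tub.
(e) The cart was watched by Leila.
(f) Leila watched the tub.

(a) Entailed — the original entails any weakening of itself; this just generalizes the patient.
(b) Not entailed — dropping 'neatly' under negation is not valid — the original leaves open that Leila broke the lamp some other way.
(c) Entailed — the narrative places the drawing before the watching.
(d) Not entailed — the narrative places the drawing before the watching, not after.
(e) Not entailed — Leila watched the tub, not the cart; the cart belongs to the loading event.
(f) Entailed — this follows by dropping conjuncts from the watching event's description.

(a), (c), (f)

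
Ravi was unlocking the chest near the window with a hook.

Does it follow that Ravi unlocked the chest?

no

'was unlocking' is progressive; for an accomplishment like 'unlock the chest', it doesn't entail completion.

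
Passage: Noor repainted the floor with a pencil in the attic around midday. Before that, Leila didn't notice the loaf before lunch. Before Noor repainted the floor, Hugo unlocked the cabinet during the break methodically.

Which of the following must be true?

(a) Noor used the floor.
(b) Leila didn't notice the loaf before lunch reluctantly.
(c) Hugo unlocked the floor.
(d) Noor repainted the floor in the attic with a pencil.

(a) Not entailed — the floor is the patient, not an instrument — Noor used a pencil.
(b) Entailed — under negation, adding a further restriction is entailed: if no such noticing event occurred, none occurred reluctantly either.
(c) Not entailed — Hugo unlocked the cabinet, not the floor; the floor belongs to the repainting event.
(d) Entailed — dropping 'around midday' leaves a sub-description the original still satisfies.

(b), (d)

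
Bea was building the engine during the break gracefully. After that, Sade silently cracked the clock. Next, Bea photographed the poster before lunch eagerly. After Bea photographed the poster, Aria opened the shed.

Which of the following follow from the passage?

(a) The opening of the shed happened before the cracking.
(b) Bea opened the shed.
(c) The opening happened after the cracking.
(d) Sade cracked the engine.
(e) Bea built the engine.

(c)

(a) Not entailed — the narrative places the cracking before the opening, not after.
(b) Not entailed — the passage has Aria opening the shed, not Bea.
(c) Entailed — the narrative places the cracking before the opening.
(d) Not entailed — Sade cracked the clock, not the engine; the engine belongs to the building event.
(e) Not entailed — 'was building' is progressive on an accomplishment; it does not entail the completed 'built'.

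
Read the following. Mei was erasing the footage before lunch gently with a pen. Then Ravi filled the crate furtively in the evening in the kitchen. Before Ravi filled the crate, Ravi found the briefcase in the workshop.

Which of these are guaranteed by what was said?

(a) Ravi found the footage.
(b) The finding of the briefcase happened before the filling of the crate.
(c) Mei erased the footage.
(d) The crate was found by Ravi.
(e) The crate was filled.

(a) Not entailed — Ravi found the briefcase, not the footage; the footage belongs to the erasing event.
(b) Entailed — the narrative places the finding before the filling.
(c) Not entailed — 'was erasing' is progressive on an accomplishment; it does not entail the completed 'erased'.
(d) Not entailed — Ravi found the briefcase, not the crate; the crate belongs to the filling event.
(e) Entailed — dropping 'in the kitchen', 'in the evening', 'furtively' and generalizing the agent leaves a sub-description the original still satisfies.

(b), (e)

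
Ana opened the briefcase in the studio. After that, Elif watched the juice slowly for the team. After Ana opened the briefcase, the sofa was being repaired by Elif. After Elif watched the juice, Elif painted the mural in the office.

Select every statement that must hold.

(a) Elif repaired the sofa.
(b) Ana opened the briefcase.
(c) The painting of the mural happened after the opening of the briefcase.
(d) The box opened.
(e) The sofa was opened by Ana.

(a) Not entailed — 'was repairing' is progressive on an accomplishment; it does not entail the completed 'repaired'.
(b) Entailed — the original entails any weakening of itself; this just drops 'in the studio'.
(c) Entailed — the narrative places the opening before the painting.
(d) Not entailed — the briefcase is what opened, not the box.
(e) Not entailed — Ana opened the briefcase, not the sofa; the sofa belongs to the repairing event.

(b), (c)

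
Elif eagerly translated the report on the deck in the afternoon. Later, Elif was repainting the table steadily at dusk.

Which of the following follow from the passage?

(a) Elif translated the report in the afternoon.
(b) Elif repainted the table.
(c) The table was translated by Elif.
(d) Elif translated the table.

(a) Entailed — this follows by dropping conjuncts from the translating event's description.
(b) Not entailed — 'was repainting' is progressive on an accomplishment; it does not entail the completed 'repainted'.
(c) Not entailed — Elif translated the report, not the table; the table belongs to the repainting event.
(d) Not entailed — Elif translated the report, not the table; the table belongs to the repainting event.

(a)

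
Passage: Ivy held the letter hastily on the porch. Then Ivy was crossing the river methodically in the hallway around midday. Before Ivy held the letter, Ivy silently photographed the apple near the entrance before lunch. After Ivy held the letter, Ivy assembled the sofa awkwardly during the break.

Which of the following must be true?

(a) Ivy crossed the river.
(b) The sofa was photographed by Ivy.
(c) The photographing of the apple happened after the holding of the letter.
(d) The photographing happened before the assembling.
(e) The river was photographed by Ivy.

(d)

(a) Not entailed — 'was crossing' is progressive on an accomplishment; it does not entail the completed 'crossed'.
(b) Not entailed — Ivy photographed the apple, not the sofa; the sofa belongs to the assembling event.
(c) Not entailed — the narrative places the photographing before the holding, not after.
(d) Entailed — the narrative places the photographing before the assembling.
(e) Not entailed — Ivy photographed the apple, not the river; the river belongs to the crossing event.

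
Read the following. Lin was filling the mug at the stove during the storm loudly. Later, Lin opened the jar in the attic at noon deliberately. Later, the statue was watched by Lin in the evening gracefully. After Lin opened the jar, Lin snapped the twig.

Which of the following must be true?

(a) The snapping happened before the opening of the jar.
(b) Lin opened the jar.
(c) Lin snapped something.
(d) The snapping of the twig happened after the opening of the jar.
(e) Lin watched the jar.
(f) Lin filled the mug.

(a) Not entailed — the narrative places the opening before the snapping, not after.
(b) Entailed — the original entails any weakening of itself; this just drops 'deliberately', 'at noon', 'in the attic'.
(c) Entailed — generalizing the patient leaves a sub-description the original still satisfies.
(d) Entailed — the narrative places the opening before the snapping.
(e) Not entailed — Lin watched the statue, not the jar; the jar belongs to the opening event.
(f) Not entailed — 'was filling' is progressive on an accomplishment; it does not entail the completed 'filled'.

(b), (c), (d)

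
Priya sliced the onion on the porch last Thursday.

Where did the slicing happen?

on the porch

'on the porch' marks the location of the slicing event.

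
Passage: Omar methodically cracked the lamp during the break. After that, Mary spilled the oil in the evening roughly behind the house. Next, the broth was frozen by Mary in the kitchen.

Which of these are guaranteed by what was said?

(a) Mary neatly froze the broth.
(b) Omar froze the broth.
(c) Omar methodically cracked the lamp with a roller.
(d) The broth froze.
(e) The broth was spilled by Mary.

(d)

(a) Not entailed — 'neatly' adds information not in the original event.
(b) Not entailed — the passage has Mary freezing the broth, not Omar.
(c) Not entailed — 'with a roller' adds information not in the original event.
(d) Entailed — 'Mary froze the broth' is causative; it entails the inchoative 'the broth froze'.
(e) Not entailed — Mary spilled the oil, not the broth; the broth belongs to the freezing event.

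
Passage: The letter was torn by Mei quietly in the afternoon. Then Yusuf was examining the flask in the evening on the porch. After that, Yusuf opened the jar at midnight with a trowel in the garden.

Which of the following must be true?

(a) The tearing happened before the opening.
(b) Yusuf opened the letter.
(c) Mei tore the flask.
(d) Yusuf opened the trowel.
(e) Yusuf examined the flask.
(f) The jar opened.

(a) Entailed — the narrative places the tearing before the opening.
(b) Not entailed — Yusuf opened the jar, not the letter; the letter belongs to the tearing event.
(c) Not entailed — Mei tore the letter, not the flask; the flask belongs to the examining event.
(d) Not entailed — the trowel is the instrument, not what was opened.
(e) Entailed — 'examine' is an activity; 'was examining' entails that some examining happened, so 'examined' holds.
(f) Entailed — 'Yusuf opened the jar' is causative; it entails the inchoative 'the jar opened'.

(a), (e), (f)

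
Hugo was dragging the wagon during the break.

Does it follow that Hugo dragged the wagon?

'drag' is atelic; if Hugo was dragging the wagon, then Hugo dragged the wagon (for some time).

yes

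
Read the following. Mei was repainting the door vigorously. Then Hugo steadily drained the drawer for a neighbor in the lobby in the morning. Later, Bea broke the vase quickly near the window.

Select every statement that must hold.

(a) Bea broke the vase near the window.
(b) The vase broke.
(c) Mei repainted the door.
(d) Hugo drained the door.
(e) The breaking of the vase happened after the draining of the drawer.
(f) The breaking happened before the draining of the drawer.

(a) Entailed — every conjunct here is already in the original breaking event.
(b) Entailed — 'Bea broke the vase' is causative; it entails the inchoative 'the vase broke'.
(c) Not entailed — 'was repainting' is progressive on an accomplishment; it does not entail the completed 'repainted'.
(d) Not entailed — Hugo drained the drawer, not the door; the door belongs to the repainting event.
(e) Entailed — the narrative places the draining before the breaking.
(f) Not entailed — the narrative places the draining before the breaking, not after.

(a), (b), (e)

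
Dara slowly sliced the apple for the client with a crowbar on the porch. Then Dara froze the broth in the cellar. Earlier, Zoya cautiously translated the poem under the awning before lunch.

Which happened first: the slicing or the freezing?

The connectives place the slicing before the freezing.

the slicing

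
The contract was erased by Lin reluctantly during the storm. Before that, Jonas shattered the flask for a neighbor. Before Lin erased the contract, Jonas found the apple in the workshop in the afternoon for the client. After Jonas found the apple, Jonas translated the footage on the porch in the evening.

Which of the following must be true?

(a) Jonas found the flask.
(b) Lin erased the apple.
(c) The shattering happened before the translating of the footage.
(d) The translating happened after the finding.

(d)

(a) Not entailed — Jonas found the apple, not the flask; the flask belongs to the shattering event.
(b) Not entailed — Lin erased the contract, not the apple; the apple belongs to the finding event.
(c) Not entailed — the narrative doesn't order the shattering relative to the translating.
(d) Entailed — the narrative places the finding before the translating.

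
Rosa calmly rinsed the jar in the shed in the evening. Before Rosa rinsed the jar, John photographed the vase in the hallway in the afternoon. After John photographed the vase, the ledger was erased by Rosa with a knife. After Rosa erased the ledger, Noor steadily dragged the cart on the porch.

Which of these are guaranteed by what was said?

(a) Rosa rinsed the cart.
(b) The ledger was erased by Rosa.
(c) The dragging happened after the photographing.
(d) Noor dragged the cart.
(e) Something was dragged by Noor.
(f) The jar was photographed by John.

(b), (c), (d), (e)

(a) Not entailed — Rosa rinsed the jar, not the cart; the cart belongs to the dragging event.
(b) Entailed — dropping 'with a knife' leaves a sub-description the original still satisfies.
(c) Entailed — the narrative places the photographing before the dragging.
(d) Entailed — every conjunct here is already in the original dragging event.
(e) Entailed — this follows by dropping conjuncts from the dragging event's description.
(f) Not entailed — John photographed the vase, not the jar; the jar belongs to the rinsing event.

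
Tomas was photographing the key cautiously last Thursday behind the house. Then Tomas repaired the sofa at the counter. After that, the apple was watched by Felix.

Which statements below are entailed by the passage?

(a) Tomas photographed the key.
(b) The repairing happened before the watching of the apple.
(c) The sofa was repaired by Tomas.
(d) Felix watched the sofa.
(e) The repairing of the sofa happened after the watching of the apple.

(a) Not entailed — 'was photographing' is progressive on an accomplishment; it does not entail the completed 'photographed'.
(b) Entailed — the narrative places the repairing before the watching.
(c) Entailed — every conjunct here is already in the original repairing event.
(d) Not entailed — Felix watched the apple, not the sofa; the sofa belongs to the repairing event.
(e) Not entailed — the narrative places the repairing before the watching, not after.

(b), (c)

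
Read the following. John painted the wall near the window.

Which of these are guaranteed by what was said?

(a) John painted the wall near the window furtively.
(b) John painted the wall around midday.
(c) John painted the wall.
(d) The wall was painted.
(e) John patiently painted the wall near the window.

(c), (d)

(a) Not entailed — 'furtively' adds information not in the original event.
(b) Not entailed — 'around midday' adds information not in the original event.
(c) Entailed — this follows by dropping conjuncts from the painting event's description.
(d) Entailed — the original entails any weakening of itself; this just drops 'near the window' and generalizes the agent.
(e) Not entailed — 'patiently' adds information not in the original event.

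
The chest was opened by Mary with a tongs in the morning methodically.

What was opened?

'the chest' marks the patient of the opening event.

the chest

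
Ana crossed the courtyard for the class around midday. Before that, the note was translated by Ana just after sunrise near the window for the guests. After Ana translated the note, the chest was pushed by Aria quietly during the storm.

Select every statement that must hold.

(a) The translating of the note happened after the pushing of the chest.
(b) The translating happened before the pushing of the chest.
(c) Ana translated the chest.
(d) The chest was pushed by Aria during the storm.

(a) Not entailed — the narrative places the translating before the pushing, not after.
(b) Entailed — the narrative places the translating before the pushing.
(c) Not entailed — Ana translated the note, not the chest; the chest belongs to the pushing event.
(d) Entailed — the original entails any weakening of itself; this just drops 'quietly'.

(b), (d)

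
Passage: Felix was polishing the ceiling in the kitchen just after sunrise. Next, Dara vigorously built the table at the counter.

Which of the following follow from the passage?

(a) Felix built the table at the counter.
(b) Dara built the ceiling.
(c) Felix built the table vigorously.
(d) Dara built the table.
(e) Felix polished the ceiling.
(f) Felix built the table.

(d), (e)

(a) Not entailed — the passage has Dara building the table, not Felix.
(b) Not entailed — Dara built the table, not the ceiling; the ceiling belongs to the polishing event.
(c) Not entailed — the passage has Dara building the table, not Felix.
(d) Entailed — the original entails any weakening of itself; this just drops 'at the counter', 'vigorously'.
(e) Entailed — 'polish' is an activity; 'was polishing' entails that some polishing happened, so 'polished' holds.
(f) Not entailed — the passage has Dara building the table, not Felix.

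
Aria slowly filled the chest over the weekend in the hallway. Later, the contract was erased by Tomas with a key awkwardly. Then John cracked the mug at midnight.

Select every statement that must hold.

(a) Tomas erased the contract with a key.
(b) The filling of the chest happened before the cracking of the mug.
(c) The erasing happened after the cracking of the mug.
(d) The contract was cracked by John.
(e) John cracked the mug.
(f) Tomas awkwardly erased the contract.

(a), (b), (e), (f)

(a) Entailed — dropping 'awkwardly' leaves a sub-description the original still satisfies.
(b) Entailed — the narrative places the filling before the cracking.
(c) Not entailed — the narrative places the erasing before the cracking, not after.
(d) Not entailed — John cracked the mug, not the contract; the contract belongs to the erasing event.
(e) Entailed — this follows by dropping conjuncts from the cracking event's description.
(f) Entailed — this follows by dropping conjuncts from the erasing event's description.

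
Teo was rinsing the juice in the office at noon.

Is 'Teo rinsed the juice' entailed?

yes

'rinse' is atelic; if Teo was rinsing the juice, then Teo rinsed the juice (for some time).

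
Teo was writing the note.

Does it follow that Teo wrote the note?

no

'was writing' is progressive; for an accomplishment like 'write the note', it doesn't entail completion.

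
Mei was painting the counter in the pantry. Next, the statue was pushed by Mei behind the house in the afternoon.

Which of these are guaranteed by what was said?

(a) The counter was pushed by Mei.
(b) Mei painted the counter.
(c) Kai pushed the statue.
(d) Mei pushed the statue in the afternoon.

(a) Not entailed — Mei pushed the statue, not the counter; the counter belongs to the painting event.
(b) Not entailed — 'was painting' is progressive on an accomplishment; it does not entail the completed 'painted'.
(c) Not entailed — the passage has Mei pushing the statue, not Kai.
(d) Entailed — this follows by dropping conjuncts from the pushing event's description.

(d)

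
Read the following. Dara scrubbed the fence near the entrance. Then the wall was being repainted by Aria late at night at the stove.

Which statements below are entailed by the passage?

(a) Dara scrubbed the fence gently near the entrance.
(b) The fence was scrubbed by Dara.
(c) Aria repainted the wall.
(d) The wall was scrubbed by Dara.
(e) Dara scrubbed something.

(b), (e)

(a) Not entailed — 'gently' adds information not in the original event.
(b) Entailed — every conjunct here is already in the original scrubbing event.
(c) Not entailed — 'was repainting' is progressive on an accomplishment; it does not entail the completed 'repainted'.
(d) Not entailed — Dara scrubbed the fence, not the wall; the wall belongs to the repainting event.
(e) Entailed — this follows by dropping conjuncts from the scrubbing event's description.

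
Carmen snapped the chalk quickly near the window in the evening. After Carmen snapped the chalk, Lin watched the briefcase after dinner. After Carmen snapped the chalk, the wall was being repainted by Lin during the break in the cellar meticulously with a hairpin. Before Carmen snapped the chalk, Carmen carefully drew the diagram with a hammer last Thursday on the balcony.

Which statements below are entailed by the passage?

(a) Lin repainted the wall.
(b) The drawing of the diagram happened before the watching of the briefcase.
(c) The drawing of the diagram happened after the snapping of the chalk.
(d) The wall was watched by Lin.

(a) Not entailed — 'was repainting' is progressive on an accomplishment; it does not entail the completed 'repainted'.
(b) Entailed — the narrative places the drawing before the watching.
(c) Not entailed — the narrative places the drawing before the snapping, not after.
(d) Not entailed — Lin watched the briefcase, not the wall; the wall belongs to the repainting event.

(b)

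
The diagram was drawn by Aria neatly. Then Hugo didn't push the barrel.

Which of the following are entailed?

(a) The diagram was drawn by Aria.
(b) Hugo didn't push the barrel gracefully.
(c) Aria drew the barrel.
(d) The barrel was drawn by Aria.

(a), (b)

(a) Entailed — every conjunct here is already in the original drawing event.
(b) Entailed — under negation, adding a further restriction is entailed: if no such pushing event occurred, none occurred gracefully either.
(c) Not entailed — Aria drew the diagram, not the barrel; the barrel belongs to the pushing event.
(d) Not entailed — Aria drew the diagram, not the barrel; the barrel belongs to the pushing event.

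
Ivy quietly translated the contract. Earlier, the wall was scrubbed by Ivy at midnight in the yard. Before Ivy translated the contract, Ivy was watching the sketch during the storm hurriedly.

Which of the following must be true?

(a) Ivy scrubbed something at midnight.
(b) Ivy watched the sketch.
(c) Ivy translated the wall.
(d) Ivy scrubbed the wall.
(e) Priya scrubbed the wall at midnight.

(a), (b), (d)

(a) Entailed — this follows by dropping conjuncts from the scrubbing event's description.
(b) Entailed — 'watch' is an activity; 'was watching' entails that some watching happened, so 'watched' holds.
(c) Not entailed — Ivy translated the contract, not the wall; the wall belongs to the scrubbing event.
(d) Entailed — dropping 'in the yard', 'at midnight' leaves a sub-description the original still satisfies.
(e) Not entailed — the passage has Ivy scrubbing the wall, not Priya.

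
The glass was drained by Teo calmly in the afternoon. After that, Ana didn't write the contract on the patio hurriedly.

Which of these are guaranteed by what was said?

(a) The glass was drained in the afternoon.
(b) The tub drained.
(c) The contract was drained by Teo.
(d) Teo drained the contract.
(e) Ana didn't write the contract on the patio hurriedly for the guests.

(a) Entailed — this follows by dropping conjuncts from the draining event's description.
(b) Not entailed — the glass is what drained, not the tub.
(c) Not entailed — Teo drained the glass, not the contract; the contract belongs to the writing event.
(d) Not entailed — Teo drained the glass, not the contract; the contract belongs to the writing event.
(e) Entailed — under negation, adding a further restriction is entailed: if no such writing event occurred, none occurred for the guests either.

(a), (e)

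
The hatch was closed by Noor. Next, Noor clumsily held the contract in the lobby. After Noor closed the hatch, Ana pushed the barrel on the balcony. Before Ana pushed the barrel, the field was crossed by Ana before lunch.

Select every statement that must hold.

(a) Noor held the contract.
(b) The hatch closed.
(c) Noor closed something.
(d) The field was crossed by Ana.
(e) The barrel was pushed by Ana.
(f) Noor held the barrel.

(a) Entailed — the original entails any weakening of itself; this just drops 'clumsily', 'in the lobby'.
(b) Entailed — 'Noor closed the hatch' is causative; it entails the inchoative 'the hatch closed'.
(c) Entailed — the original entails any weakening of itself; this just generalizes the patient.
(d) Entailed — this follows by dropping conjuncts from the crossing event's description.
(e) Entailed — every conjunct here is already in the original pushing event.
(f) Not entailed — Noor held the contract, not the barrel; the barrel belongs to the pushing event.

(a), (b), (c), (d), (e)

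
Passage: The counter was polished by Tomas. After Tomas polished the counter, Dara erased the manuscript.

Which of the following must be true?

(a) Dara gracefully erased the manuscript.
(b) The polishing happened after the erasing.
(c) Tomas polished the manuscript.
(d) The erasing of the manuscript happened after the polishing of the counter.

(d)

(a) Not entailed — 'gracefully' adds information not in the original event.
(b) Not entailed — the narrative places the polishing before the erasing, not after.
(c) Not entailed — Tomas polished the counter, not the manuscript; the manuscript belongs to the erasing event.
(d) Entailed — the narrative places the polishing before the erasing.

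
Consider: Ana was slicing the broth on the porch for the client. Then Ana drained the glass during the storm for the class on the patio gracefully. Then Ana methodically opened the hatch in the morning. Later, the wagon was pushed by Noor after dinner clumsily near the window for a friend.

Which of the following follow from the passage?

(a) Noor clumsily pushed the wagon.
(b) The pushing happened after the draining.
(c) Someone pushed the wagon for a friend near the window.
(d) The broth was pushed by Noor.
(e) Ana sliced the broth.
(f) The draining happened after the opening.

(a), (b), (c)

(a) Entailed — the original entails any weakening of itself; this just drops 'near the window', 'after dinner', 'for a friend'.
(b) Entailed — the narrative places the draining before the pushing.
(c) Entailed — this follows by dropping conjuncts from the pushing event's description.
(d) Not entailed — Noor pushed the wagon, not the broth; the broth belongs to the slicing event.
(e) Not entailed — 'was slicing' is progressive on an accomplishment; it does not entail the completed 'sliced'.
(f) Not entailed — the narrative places the draining before the opening, not after.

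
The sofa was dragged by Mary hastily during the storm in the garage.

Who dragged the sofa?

Mary

'Mary' marks the agent of the dragging event.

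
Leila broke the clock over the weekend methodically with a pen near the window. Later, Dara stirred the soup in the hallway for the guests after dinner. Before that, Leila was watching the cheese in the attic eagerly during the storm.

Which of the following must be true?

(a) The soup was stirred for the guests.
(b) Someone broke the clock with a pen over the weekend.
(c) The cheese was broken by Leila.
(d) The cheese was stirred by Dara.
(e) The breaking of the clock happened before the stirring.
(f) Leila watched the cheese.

(a) Entailed — every conjunct here is already in the original stirring event.
(b) Entailed — this follows by dropping conjuncts from the breaking event's description.
(c) Not entailed — Leila broke the clock, not the cheese; the cheese belongs to the watching event.
(d) Not entailed — Dara stirred the soup, not the cheese; the cheese belongs to the watching event.
(e) Entailed — the narrative places the breaking before the stirring.
(f) Entailed — 'watch' is an activity; 'was watching' entails that some watching happened, so 'watched' holds.

(a), (b), (e), (f)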